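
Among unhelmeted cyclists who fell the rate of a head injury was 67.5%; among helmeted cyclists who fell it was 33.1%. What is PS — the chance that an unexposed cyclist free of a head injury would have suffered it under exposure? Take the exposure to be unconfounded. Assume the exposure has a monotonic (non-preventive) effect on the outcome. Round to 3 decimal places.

p₁ = 0.675, p₀ = 0.331.
Under exogeneity and monotonicity, PS = (p₁ − p₀) / (1 − p₀).
PS = (0.675 − 0.331) / (1 − 0.331) = 0.344 / 0.669 ≈ 0.5142

PS ≈ 0.514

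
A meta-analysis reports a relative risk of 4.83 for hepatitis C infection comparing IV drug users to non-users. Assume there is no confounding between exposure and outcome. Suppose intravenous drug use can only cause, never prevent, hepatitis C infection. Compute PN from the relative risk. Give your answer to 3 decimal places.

Under exogeneity and monotonicity, PN = (RR − 1) / RR = 1 − 1/RR.
PN = (4.83 − 1) / 4.83 = 3.83 / 4.83 ≈ 0.7930

PN ≈ 0.793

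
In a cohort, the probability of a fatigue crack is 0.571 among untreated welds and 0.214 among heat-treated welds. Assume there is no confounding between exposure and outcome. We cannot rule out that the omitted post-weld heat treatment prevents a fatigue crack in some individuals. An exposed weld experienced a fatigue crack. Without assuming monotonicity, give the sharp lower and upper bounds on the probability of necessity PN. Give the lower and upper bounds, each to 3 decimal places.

Let p₁ = 0.571, p₀ = 0.214.
Under exogeneity alone the bounds on PN are max{0,(p₁−p₀)/p₁} ≤ PN ≤ min{1,(1−p₀)/p₁}.
  lower = (p₁ − p₀)/p₁ = 0.357 / 0.571 ≈ 0.6252
  upper = min{1, (1 − p₀)/p₁} = 0.786 / 0.571 ≈ 1.3765 → capped at 1

0.625 ≤ PN ≤ 1.000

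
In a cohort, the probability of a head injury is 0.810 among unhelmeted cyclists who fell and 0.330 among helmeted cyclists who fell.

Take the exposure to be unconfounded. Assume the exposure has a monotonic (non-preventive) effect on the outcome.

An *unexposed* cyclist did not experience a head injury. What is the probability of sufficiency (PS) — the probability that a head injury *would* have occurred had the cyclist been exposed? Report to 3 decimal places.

Let p₁ = 0.81, p₀ = 0.33.
Under exogeneity and monotonicity, PS = (p₁ − p₀) / (1 − p₀).
PS = (0.81 − 0.33) / (1 − 0.33) = 0.48 / 0.67 ≈ 0.7164

PS ≈ 0.716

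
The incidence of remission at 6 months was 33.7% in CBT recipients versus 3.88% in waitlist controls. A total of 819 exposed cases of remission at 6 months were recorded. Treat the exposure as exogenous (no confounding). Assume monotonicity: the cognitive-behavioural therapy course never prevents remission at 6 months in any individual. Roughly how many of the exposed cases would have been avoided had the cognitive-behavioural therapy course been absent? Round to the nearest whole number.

about 725 cases

p₁ = 0.337, p₀ = 0.0388.
PN = (p₁ − p₀)/p₁ = (0.337 − 0.0388) / 0.337 ≈ 0.88487.
Attributable cases ≈ PN × (exposed cases) = 0.88487 × 819 ≈ 724.71.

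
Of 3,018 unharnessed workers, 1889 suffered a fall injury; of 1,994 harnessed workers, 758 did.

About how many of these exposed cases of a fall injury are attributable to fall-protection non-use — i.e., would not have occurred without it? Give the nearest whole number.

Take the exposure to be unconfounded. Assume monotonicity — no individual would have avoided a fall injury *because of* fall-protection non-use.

about 742 cases

p₁ = P(outcome | exposed) = 1889/3018 = 0.62591
p₀ = P(outcome | unexposed) = 758/1994 = 0.38014
PN = (p₁ − p₀)/p₁ = (0.62591 − 0.38014) / 0.62591 ≈ 0.39266.
Attributable cases ≈ PN × (exposed cases) = 0.39266 × 1889 ≈ 741.74.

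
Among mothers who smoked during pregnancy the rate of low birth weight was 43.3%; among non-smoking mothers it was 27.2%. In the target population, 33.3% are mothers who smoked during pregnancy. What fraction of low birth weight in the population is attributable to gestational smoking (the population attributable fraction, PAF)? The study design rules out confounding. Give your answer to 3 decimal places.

PAF ≈ 0.165

p₁ = 0.433, p₀ = 0.272.
Overall risk P(Y=1) = π·p₁ + (1−π)·p₀ = 0.333×0.433 + 0.667×0.272 = 0.32561.
Under exogeneity, PAF = [P(Y=1) − p₀] / P(Y=1).
PAF = (0.32561 − 0.272) / 0.32561 ≈ 0.1647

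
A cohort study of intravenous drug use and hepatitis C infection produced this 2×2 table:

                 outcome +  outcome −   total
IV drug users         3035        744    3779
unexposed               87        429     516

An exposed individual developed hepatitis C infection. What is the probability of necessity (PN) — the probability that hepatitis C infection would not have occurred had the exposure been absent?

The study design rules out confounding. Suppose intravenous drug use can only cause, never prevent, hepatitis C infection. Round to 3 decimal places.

PN ≈ 0.790

p₁ = P(outcome | exposed) = 3035/3779 = 0.80312
p₀ = P(outcome | unexposed) = 87/516 = 0.1686
Under exogeneity and monotonicity, PN = (p₁ − p₀)/p₁.
PN = (0.80312 − 0.1686) / 0.80312 ≈ 0.7901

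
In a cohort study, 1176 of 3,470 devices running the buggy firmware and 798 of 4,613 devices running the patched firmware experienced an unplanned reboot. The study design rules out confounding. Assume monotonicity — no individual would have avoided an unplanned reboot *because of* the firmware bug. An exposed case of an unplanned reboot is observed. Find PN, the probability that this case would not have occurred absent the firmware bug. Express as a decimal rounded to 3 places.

p₁ = P(outcome | exposed) = 1176/3470 = 0.3389
p₀ = P(outcome | unexposed) = 798/4613 = 0.17299
Under exogeneity and monotonicity, PN = (p₁ − p₀) / p₁.
PN = (0.3389 − 0.17299) / 0.3389 = 0.16592 / 0.3389 ≈ 0.4896

PN ≈ 0.490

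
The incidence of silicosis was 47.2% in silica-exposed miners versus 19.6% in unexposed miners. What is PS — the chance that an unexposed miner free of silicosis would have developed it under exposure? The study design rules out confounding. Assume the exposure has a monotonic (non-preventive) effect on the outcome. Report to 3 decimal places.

PS ≈ 0.343

p₁ = 0.472, p₀ = 0.196.
Under exogeneity and monotonicity, PS = (p₁ − p₀) / (1 − p₀).
PS = (0.472 − 0.196) / (1 − 0.196) = 0.276 / 0.804 ≈ 0.3433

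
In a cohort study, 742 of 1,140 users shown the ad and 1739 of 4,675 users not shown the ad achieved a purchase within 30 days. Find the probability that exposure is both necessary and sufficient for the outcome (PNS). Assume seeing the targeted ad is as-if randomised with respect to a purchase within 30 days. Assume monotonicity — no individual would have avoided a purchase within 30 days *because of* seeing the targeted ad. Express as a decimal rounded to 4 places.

p₁ = P(outcome | exposed) = 742/1140 = 0.65088
p₀ = P(outcome | unexposed) = 1739/4675 = 0.37198
Under exogeneity and monotonicity, PNS = p₁ − p₀.
PNS = 0.65088 − 0.37198 = 0.2789

PNS ≈ 0.2789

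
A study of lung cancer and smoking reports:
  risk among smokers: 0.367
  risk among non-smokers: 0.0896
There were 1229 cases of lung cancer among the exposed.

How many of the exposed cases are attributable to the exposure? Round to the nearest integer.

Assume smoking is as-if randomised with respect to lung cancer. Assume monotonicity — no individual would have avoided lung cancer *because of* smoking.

Let p₁ = 0.367, p₀ = 0.0896.
PN = (p₁ − p₀)/p₁ = (0.367 − 0.0896) / 0.367 ≈ 0.75586.
Attributable cases ≈ PN × (exposed cases) = 0.75586 × 1229 ≈ 928.95.

about 929 cases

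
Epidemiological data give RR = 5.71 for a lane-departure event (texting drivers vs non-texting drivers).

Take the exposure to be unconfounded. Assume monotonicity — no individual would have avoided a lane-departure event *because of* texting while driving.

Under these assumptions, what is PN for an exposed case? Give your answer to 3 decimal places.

Under exogeneity and monotonicity, PN = (RR − 1) / RR = 1 − 1/RR.
PN = (5.71 − 1) / 5.71 = 4.71 / 5.71 ≈ 0.8249

PN ≈ 0.825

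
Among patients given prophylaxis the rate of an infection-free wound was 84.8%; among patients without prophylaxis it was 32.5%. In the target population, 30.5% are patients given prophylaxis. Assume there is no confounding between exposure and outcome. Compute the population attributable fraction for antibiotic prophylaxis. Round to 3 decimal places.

PAF ≈ 0.329

p₁ = 0.848, p₀ = 0.325.
Overall risk P(Y=1) = π·p₁ + (1−π)·p₀ = 0.305×0.848 + 0.695×0.325 = 0.48452.
Under exogeneity, PAF = [P(Y=1) − p₀] / P(Y=1).
PAF = (0.48452 − 0.325) / 0.48452 ≈ 0.3292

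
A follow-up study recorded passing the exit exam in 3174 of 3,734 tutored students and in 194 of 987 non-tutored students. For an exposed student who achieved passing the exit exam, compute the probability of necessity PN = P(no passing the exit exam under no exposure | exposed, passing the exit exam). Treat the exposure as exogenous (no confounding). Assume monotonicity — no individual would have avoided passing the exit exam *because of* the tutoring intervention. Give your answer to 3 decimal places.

PN ≈ 0.769

p₁ = P(outcome | exposed) = 3174/3734 = 0.85003
p₀ = P(outcome | unexposed) = 194/987 = 0.19656
Under exogeneity and monotonicity, PN = (p₁ − p₀) / p₁.
PN = (0.85003 − 0.19656) / 0.85003 = 0.65347 / 0.85003 ≈ 0.7688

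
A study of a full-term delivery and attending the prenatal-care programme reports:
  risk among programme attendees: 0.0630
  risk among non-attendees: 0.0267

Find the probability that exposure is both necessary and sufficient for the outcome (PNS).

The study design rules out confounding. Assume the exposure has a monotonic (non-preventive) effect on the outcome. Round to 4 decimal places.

Let p₁ = 0.063, p₀ = 0.0267.
Under exogeneity and monotonicity, PNS = p₁ − p₀.
PNS = 0.063 − 0.0267 = 0.0363

PNS ≈ 0.0363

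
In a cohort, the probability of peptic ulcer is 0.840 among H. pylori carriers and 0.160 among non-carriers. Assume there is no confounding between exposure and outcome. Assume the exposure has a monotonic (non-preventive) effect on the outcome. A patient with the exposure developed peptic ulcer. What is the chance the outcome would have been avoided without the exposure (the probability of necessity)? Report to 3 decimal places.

PN ≈ 0.810

Let p₁ = 0.84, p₀ = 0.16.
Under exogeneity and monotonicity, PN = (p₁ − p₀) / p₁.
PN = (0.84 − 0.16) / 0.84 = 0.68 / 0.84 ≈ 0.8095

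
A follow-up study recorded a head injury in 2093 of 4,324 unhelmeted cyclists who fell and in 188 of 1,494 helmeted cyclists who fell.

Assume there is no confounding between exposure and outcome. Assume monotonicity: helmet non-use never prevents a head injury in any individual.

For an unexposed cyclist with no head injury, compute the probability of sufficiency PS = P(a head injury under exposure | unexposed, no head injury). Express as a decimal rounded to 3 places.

p₁ = P(outcome | exposed) = 2093/4324 = 0.48404
p₀ = P(outcome | unexposed) = 188/1494 = 0.12584
Under exogeneity and monotonicity, PS = (p₁ − p₀) / (1 − p₀).
PS = (0.48404 − 0.12584) / (1 − 0.12584) = 0.35821 / 0.87416 ≈ 0.4098

PS ≈ 0.410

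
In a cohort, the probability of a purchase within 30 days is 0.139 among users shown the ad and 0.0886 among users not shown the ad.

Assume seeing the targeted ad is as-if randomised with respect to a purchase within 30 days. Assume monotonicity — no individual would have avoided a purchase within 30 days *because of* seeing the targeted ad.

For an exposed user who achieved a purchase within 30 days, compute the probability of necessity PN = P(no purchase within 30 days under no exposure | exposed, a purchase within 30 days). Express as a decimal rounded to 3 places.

PN ≈ 0.363

Let p₁ = 0.139, p₀ = 0.0886.
Under exogeneity and monotonicity, PN = (p₁ − p₀) / p₁.
PN = (0.139 − 0.0886) / 0.139 = 0.0504 / 0.139 ≈ 0.3626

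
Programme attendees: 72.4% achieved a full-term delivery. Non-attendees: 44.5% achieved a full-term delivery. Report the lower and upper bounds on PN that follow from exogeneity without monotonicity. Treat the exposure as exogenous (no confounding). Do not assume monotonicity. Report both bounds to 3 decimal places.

p₁ = 0.724, p₀ = 0.445.
Under exogeneity alone the bounds on PN are max{0,(p₁−p₀)/p₁} ≤ PN ≤ min{1,(1−p₀)/p₁}.
  lower = (p₁ − p₀)/p₁ = 0.279 / 0.724 ≈ 0.3854
  upper = min{1, (1 − p₀)/p₁} = 0.555 / 0.724 ≈ 0.7666

0.385 ≤ PN ≤ 0.767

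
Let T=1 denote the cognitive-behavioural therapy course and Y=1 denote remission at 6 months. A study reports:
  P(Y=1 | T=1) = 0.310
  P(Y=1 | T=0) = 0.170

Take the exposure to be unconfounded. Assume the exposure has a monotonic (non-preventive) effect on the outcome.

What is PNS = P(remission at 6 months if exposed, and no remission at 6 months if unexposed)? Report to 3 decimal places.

PNS ≈ 0.140

Let p₁ = 0.31, p₀ = 0.17.
Under exogeneity and monotonicity, PNS = p₁ − p₀.
PNS = 0.31 − 0.17 = 0.14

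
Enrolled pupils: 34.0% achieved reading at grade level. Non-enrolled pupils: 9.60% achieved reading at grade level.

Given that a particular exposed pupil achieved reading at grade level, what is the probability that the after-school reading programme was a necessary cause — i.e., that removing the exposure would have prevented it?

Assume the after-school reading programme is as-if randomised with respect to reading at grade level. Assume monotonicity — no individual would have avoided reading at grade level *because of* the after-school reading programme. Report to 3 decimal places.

p₁ = 0.34, p₀ = 0.096.
Under exogeneity and monotonicity, PN = (p₁ − p₀) / p₁.
PN = (0.34 − 0.096) / 0.34 = 0.244 / 0.34 ≈ 0.7176

PN ≈ 0.718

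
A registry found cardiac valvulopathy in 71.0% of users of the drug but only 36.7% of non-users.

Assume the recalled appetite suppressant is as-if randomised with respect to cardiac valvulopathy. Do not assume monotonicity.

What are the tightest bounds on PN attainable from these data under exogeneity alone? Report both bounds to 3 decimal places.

0.483 ≤ PN ≤ 0.892

p₁ = 0.71, p₀ = 0.367.
Under exogeneity alone the bounds on PN are max{0,(p₁−p₀)/p₁} ≤ PN ≤ min{1,(1−p₀)/p₁}.
  lower = (p₁ − p₀)/p₁ = 0.343 / 0.71 ≈ 0.4831
  upper = min{1, (1 − p₀)/p₁} = 0.633 / 0.71 ≈ 0.8915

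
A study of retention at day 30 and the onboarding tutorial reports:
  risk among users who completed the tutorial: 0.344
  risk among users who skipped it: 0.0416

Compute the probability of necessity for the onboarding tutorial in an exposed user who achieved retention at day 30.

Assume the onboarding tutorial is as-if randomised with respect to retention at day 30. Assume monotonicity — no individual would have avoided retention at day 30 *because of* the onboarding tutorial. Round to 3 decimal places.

PN ≈ 0.879

Let p₁ = 0.344, p₀ = 0.0416.
Under exogeneity and monotonicity, PN = (p₁ − p₀) / p₁.
PN = (0.344 − 0.0416) / 0.344 = 0.3024 / 0.344 ≈ 0.8791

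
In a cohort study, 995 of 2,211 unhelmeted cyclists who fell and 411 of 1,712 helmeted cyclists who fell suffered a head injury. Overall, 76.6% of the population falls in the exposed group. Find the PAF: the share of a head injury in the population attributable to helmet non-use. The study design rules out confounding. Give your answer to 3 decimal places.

PAF ≈ 0.401

p₁ = P(outcome | exposed) = 995/2211 = 0.45002
p₀ = P(outcome | unexposed) = 411/1712 = 0.24007
Overall risk P(Y=1) = π·p₁ + (1−π)·p₀ = 0.766×0.45002 + 0.234×0.24007 = 0.40089.
Under exogeneity, PAF = [P(Y=1) − p₀] / P(Y=1).
PAF = (0.40089 − 0.24007) / 0.40089 ≈ 0.4012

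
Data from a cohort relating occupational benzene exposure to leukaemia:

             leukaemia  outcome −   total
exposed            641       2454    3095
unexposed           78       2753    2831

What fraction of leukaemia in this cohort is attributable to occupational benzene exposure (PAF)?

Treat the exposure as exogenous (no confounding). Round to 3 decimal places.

PAF ≈ 0.773

p₁ = P(outcome | exposed) = 641/3095 = 0.20711
p₀ = P(outcome | unexposed) = 78/2831 = 0.027552
Exposure prevalence π = 3095/5926 = 0.52227; overall risk P(Y=1) = 0.12133.
Under exogeneity, PAF = [P(Y=1) − p₀]/P(Y=1).
PAF = (0.12133 − 0.027552) / 0.12133 ≈ 0.7729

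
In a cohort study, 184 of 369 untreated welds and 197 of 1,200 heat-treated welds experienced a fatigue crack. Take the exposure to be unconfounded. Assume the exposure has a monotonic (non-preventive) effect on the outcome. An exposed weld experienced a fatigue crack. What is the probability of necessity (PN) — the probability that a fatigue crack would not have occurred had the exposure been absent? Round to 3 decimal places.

p₁ = P(outcome | exposed) = 184/369 = 0.49864
p₀ = P(outcome | unexposed) = 197/1200 = 0.16417
Under exogeneity and monotonicity, PN = (p₁ − p₀) / p₁.
PN = (0.49864 − 0.16417) / 0.49864 = 0.33448 / 0.49864 ≈ 0.6708

PN ≈ 0.671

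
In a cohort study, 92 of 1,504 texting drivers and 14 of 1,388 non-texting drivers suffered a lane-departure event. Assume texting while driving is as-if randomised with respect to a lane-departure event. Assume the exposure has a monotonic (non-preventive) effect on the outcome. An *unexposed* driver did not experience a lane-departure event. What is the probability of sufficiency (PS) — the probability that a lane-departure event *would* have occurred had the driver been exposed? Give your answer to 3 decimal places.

p₁ = P(outcome | exposed) = 92/1504 = 0.06117
p₀ = P(outcome | unexposed) = 14/1388 = 0.010086
Under exogeneity and monotonicity, PS = (p₁ − p₀) / (1 − p₀).
PS = (0.06117 − 0.010086) / (1 − 0.010086) = 0.051084 / 0.98991 ≈ 0.0516

PS ≈ 0.052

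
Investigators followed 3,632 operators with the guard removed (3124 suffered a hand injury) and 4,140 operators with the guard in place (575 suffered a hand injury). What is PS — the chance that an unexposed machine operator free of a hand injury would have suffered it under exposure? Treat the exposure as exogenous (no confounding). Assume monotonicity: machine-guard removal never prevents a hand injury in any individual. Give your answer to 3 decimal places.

p₁ = P(outcome | exposed) = 3124/3632 = 0.86013
p₀ = P(outcome | unexposed) = 575/4140 = 0.13889
Under exogeneity and monotonicity, PS = (p₁ − p₀) / (1 − p₀).
PS = (0.86013 − 0.13889) / (1 − 0.13889) = 0.72124 / 0.86111 ≈ 0.8376

PS ≈ 0.838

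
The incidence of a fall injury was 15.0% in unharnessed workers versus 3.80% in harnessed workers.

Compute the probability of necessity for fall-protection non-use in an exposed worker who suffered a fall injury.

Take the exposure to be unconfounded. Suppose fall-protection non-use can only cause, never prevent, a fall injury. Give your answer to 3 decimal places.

p₁ = 0.15, p₀ = 0.038.
Under exogeneity and monotonicity, PN = (p₁ − p₀) / p₁.
PN = (0.15 − 0.038) / 0.15 = 0.112 / 0.15 ≈ 0.7467

PN ≈ 0.747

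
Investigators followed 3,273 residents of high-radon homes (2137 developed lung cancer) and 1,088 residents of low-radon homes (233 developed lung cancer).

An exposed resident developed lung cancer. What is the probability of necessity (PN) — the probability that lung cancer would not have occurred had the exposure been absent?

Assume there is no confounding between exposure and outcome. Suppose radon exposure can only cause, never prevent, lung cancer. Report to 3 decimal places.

PN ≈ 0.672

p₁ = P(outcome | exposed) = 2137/3273 = 0.65292
p₀ = P(outcome | unexposed) = 233/1088 = 0.21415
Under exogeneity and monotonicity, PN = (p₁ − p₀) / p₁.
PN = (0.65292 − 0.21415) / 0.65292 = 0.43876 / 0.65292 ≈ 0.6720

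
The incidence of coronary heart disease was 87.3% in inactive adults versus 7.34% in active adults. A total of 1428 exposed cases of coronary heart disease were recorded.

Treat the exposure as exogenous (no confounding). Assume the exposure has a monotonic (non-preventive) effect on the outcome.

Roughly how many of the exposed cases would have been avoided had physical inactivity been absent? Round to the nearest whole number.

about 1308 cases

p₁ = 0.873, p₀ = 0.0734.
PN = (p₁ − p₀)/p₁ = (0.873 − 0.0734) / 0.873 ≈ 0.91592.
Attributable cases ≈ PN × (exposed cases) = 0.91592 × 1428 ≈ 1307.94.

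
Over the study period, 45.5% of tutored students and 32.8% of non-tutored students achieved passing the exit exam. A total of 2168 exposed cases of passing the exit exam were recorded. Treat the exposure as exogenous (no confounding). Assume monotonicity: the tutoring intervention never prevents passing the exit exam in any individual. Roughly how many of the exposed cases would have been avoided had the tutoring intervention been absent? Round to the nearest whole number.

p₁ = 0.455, p₀ = 0.328.
PN = (p₁ − p₀)/p₁ = (0.455 − 0.328) / 0.455 ≈ 0.27912.
Attributable cases ≈ PN × (exposed cases) = 0.27912 × 2168 ≈ 605.13.

about 605 cases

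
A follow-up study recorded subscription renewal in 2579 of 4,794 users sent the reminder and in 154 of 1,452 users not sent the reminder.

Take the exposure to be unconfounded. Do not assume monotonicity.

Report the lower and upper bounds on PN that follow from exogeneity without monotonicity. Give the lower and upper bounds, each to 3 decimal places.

0.803 ≤ PN ≤ 1.000

p₁ = P(outcome | exposed) = 2579/4794 = 0.53796
p₀ = P(outcome | unexposed) = 154/1452 = 0.10606
Under exogeneity alone the bounds on PN are max{0,(p₁−p₀)/p₁} ≤ PN ≤ min{1,(1−p₀)/p₁}.
  lower = (p₁ − p₀)/p₁ = 0.4319 / 0.53796 ≈ 0.8028
  upper = min{1, (1 − p₀)/p₁} = 0.89394 / 0.53796 ≈ 1.6617 → capped at 1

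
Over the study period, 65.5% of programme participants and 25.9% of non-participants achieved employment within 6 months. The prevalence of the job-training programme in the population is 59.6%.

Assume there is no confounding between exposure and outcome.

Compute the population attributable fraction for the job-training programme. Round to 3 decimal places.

PAF ≈ 0.477

p₁ = 0.655, p₀ = 0.259.
Overall risk P(Y=1) = π·p₁ + (1−π)·p₀ = 0.596×0.655 + 0.404×0.259 = 0.49502.
Under exogeneity, PAF = [P(Y=1) − p₀] / P(Y=1).
PAF = (0.49502 − 0.259) / 0.49502 ≈ 0.4768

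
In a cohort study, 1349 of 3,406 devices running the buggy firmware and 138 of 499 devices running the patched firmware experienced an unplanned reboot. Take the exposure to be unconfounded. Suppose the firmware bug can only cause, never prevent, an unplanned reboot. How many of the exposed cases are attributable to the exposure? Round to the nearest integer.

about 407 cases

p₁ = P(outcome | exposed) = 1349/3406 = 0.39607
p₀ = P(outcome | unexposed) = 138/499 = 0.27655
PN = (p₁ − p₀)/p₁ = (0.39607 − 0.27655) / 0.39607 ≈ 0.30175.
Attributable cases ≈ PN × (exposed cases) = 0.30175 × 1349 ≈ 407.06.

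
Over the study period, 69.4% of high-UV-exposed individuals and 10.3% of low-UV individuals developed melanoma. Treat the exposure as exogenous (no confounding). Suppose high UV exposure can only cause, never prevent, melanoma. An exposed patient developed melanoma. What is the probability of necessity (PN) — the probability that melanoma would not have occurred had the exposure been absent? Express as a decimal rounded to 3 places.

PN ≈ 0.852

p₁ = 0.694, p₀ = 0.103.
Under exogeneity and monotonicity, PN = (p₁ − p₀) / p₁.
PN = (0.694 − 0.103) / 0.694 = 0.591 / 0.694 ≈ 0.8516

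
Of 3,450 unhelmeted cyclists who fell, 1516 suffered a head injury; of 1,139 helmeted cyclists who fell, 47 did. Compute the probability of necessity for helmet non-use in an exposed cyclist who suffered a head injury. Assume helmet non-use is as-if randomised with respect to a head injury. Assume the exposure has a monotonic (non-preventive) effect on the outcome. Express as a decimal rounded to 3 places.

PN ≈ 0.906

p₁ = P(outcome | exposed) = 1516/3450 = 0.43942
p₀ = P(outcome | unexposed) = 47/1139 = 0.041264
Under exogeneity and monotonicity, PN = (p₁ − p₀) / p₁.
PN = (0.43942 − 0.041264) / 0.43942 = 0.39816 / 0.43942 ≈ 0.9061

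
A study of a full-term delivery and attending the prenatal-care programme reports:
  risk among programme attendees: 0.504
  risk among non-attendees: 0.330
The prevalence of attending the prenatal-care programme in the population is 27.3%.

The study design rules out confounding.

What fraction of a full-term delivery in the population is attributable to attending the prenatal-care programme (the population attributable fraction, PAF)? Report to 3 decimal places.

Let p₁ = 0.504, p₀ = 0.33.
Overall risk P(Y=1) = π·p₁ + (1−π)·p₀ = 0.273×0.504 + 0.727×0.33 = 0.3775.
Under exogeneity, PAF = [P(Y=1) − p₀] / P(Y=1).
PAF = (0.3775 − 0.33) / 0.3775 ≈ 0.1258

PAF ≈ 0.126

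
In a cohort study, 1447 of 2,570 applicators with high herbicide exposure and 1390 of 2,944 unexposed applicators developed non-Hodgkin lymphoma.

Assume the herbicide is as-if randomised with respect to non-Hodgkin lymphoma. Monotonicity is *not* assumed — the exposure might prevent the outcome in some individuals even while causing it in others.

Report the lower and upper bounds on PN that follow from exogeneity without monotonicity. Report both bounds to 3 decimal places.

p₁ = P(outcome | exposed) = 1447/2570 = 0.56304
p₀ = P(outcome | unexposed) = 1390/2944 = 0.47215
Under exogeneity alone the bounds on PN are max{0,(p₁−p₀)/p₁} ≤ PN ≤ min{1,(1−p₀)/p₁}.
  lower = (p₁ − p₀)/p₁ = 0.090888 / 0.56304 ≈ 0.1614
  upper = min{1, (1 − p₀)/p₁} = 0.52785 / 0.56304 ≈ 0.9375

0.161 ≤ PN ≤ 0.938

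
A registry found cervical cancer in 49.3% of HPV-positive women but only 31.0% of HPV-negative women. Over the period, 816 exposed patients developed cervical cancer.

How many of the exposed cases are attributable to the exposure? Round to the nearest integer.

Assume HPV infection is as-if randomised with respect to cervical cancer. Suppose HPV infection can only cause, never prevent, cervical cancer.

about 303 cases

p₁ = 0.493, p₀ = 0.31.
PN = (p₁ − p₀)/p₁ = (0.493 − 0.31) / 0.493 ≈ 0.37120.
Attributable cases ≈ PN × (exposed cases) = 0.37120 × 816 ≈ 302.90.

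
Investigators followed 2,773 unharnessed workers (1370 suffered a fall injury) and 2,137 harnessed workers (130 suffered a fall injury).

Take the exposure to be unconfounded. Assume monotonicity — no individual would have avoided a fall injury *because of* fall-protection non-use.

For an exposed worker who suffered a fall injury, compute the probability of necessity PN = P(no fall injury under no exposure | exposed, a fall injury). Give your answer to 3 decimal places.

PN ≈ 0.877

p₁ = P(outcome | exposed) = 1370/2773 = 0.49405
p₀ = P(outcome | unexposed) = 130/2137 = 0.060833
Under exogeneity and monotonicity, PN = (p₁ − p₀) / p₁.
PN = (0.49405 − 0.060833) / 0.49405 = 0.43322 / 0.49405 ≈ 0.8769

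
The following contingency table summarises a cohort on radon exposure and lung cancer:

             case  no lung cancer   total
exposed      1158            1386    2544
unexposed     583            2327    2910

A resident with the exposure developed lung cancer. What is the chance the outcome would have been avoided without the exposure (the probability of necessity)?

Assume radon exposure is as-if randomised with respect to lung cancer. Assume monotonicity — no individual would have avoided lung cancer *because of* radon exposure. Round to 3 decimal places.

p₁ = P(outcome | exposed) = 1158/2544 = 0.45519
p₀ = P(outcome | unexposed) = 583/2910 = 0.20034
Under exogeneity and monotonicity, PN = (p₁ − p₀)/p₁.
PN = (0.45519 − 0.20034) / 0.45519 ≈ 0.5599

PN ≈ 0.560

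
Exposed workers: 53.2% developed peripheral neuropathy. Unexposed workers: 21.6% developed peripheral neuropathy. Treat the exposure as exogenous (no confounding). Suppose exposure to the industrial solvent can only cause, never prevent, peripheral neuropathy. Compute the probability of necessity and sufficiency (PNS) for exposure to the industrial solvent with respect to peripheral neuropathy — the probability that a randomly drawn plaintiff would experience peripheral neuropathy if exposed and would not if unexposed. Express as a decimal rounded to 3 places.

p₁ = 0.532, p₀ = 0.216.
Under exogeneity and monotonicity, PNS = p₁ − p₀.
PNS = 0.532 − 0.216 = 0.316

PNS ≈ 0.316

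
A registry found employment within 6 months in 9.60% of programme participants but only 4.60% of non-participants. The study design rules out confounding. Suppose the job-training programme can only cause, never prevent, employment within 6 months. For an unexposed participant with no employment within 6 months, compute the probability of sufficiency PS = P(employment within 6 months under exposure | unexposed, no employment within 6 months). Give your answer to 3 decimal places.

PS ≈ 0.052

p₁ = 0.096, p₀ = 0.046.
Under exogeneity and monotonicity, PS = (p₁ − p₀) / (1 − p₀).
PS = (0.096 − 0.046) / (1 − 0.046) = 0.05 / 0.954 ≈ 0.0524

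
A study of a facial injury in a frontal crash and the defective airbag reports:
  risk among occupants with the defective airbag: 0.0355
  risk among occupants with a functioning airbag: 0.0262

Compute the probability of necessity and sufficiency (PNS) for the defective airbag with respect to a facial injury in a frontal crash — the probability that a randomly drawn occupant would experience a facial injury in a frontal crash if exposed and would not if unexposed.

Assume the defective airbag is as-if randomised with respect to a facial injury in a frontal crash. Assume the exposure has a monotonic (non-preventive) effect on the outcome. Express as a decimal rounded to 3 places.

Let p₁ = 0.0355, p₀ = 0.0262.
Under exogeneity and monotonicity, PNS = p₁ − p₀.
PNS = 0.0355 − 0.0262 = 0.0093

PNS ≈ 0.009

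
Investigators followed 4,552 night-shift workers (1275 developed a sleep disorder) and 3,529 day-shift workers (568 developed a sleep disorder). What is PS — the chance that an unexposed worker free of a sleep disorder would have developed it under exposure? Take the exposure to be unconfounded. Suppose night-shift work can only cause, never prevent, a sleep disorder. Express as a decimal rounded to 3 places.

PS ≈ 0.142

p₁ = P(outcome | exposed) = 1275/4552 = 0.2801
p₀ = P(outcome | unexposed) = 568/3529 = 0.16095
Under exogeneity and monotonicity, PS = (p₁ − p₀) / (1 − p₀).
PS = (0.2801 − 0.16095) / (1 − 0.16095) = 0.11914 / 0.83905 ≈ 0.1420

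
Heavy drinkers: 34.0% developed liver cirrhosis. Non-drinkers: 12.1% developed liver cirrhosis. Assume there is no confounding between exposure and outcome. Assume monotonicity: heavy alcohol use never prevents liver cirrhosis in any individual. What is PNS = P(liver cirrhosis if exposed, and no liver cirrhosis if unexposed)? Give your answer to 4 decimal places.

PNS ≈ 0.2190

p₁ = 0.34, p₀ = 0.121.
Under exogeneity and monotonicity, PNS = p₁ − p₀.
PNS = 0.34 − 0.121 = 0.219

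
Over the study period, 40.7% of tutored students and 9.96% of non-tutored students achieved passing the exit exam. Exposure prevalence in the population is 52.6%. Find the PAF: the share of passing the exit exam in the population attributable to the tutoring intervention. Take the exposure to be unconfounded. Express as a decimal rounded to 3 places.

p₁ = 0.407, p₀ = 0.0996.
Overall risk P(Y=1) = π·p₁ + (1−π)·p₀ = 0.526×0.407 + 0.474×0.0996 = 0.26129.
Under exogeneity, PAF = [P(Y=1) − p₀] / P(Y=1).
PAF = (0.26129 − 0.0996) / 0.26129 ≈ 0.6188

PAF ≈ 0.619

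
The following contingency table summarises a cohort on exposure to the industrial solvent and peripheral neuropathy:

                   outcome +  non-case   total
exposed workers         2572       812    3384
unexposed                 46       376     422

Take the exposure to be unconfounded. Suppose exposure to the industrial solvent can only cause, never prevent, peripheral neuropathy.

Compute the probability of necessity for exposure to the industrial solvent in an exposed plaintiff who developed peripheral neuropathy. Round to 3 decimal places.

p₁ = P(outcome | exposed) = 2572/3384 = 0.76005
p₀ = P(outcome | unexposed) = 46/422 = 0.109
Under exogeneity and monotonicity, PN = (p₁ − p₀) / p₁.
PN = (0.76005 − 0.109) / 0.76005 = 0.65104 / 0.76005 ≈ 0.8566

PN ≈ 0.857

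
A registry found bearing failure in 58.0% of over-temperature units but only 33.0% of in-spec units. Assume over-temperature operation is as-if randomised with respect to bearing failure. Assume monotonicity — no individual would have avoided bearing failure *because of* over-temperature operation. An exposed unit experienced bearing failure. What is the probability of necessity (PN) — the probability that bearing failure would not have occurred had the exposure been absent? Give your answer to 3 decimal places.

p₁ = 0.58, p₀ = 0.33.
Under exogeneity and monotonicity, PN = (p₁ − p₀) / p₁.
PN = (0.58 − 0.33) / 0.58 = 0.25 / 0.58 ≈ 0.4310

PN ≈ 0.431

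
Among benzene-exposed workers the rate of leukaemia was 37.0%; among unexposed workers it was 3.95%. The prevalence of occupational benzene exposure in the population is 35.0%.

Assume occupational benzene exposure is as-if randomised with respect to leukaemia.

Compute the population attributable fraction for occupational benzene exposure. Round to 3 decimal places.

p₁ = 0.37, p₀ = 0.0395.
Overall risk P(Y=1) = π·p₁ + (1−π)·p₀ = 0.35×0.37 + 0.65×0.0395 = 0.15518.
Under exogeneity, PAF = [P(Y=1) − p₀] / P(Y=1).
PAF = (0.15518 − 0.0395) / 0.15518 ≈ 0.7454

PAF ≈ 0.745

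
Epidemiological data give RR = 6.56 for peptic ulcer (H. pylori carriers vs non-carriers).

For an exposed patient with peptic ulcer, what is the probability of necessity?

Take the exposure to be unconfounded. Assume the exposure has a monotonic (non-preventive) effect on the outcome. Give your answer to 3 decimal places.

PN ≈ 0.848

Under exogeneity and monotonicity, PN = (RR − 1) / RR = 1 − 1/RR.
PN = (6.56 − 1) / 6.56 = 5.56 / 6.56 ≈ 0.8476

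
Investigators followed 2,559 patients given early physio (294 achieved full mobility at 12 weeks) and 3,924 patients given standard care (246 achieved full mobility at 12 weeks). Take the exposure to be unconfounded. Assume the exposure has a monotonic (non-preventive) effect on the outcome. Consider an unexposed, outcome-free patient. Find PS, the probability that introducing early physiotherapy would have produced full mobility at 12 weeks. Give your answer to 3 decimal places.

PS ≈ 0.056

p₁ = P(outcome | exposed) = 294/2559 = 0.11489
p₀ = P(outcome | unexposed) = 246/3924 = 0.062691
Under exogeneity and monotonicity, PS = (p₁ − p₀) / (1 − p₀).
PS = (0.11489 − 0.062691) / (1 − 0.062691) = 0.052197 / 0.93731 ≈ 0.0557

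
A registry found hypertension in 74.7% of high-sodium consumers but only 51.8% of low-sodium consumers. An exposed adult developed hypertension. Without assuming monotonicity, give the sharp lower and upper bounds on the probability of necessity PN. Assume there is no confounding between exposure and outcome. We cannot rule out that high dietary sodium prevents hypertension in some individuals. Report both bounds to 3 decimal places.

p₁ = 0.747, p₀ = 0.518.
Under exogeneity alone the bounds on PN are max{0,(p₁−p₀)/p₁} ≤ PN ≤ min{1,(1−p₀)/p₁}.
  lower = (p₁ − p₀)/p₁ = 0.229 / 0.747 ≈ 0.3066
  upper = min{1, (1 − p₀)/p₁} = 0.482 / 0.747 ≈ 0.6452

0.307 ≤ PN ≤ 0.645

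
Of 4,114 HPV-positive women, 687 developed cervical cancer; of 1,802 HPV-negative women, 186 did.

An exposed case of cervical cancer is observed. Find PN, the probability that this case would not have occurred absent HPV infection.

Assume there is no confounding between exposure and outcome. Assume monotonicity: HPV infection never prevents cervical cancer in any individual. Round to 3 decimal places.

PN ≈ 0.382

p₁ = P(outcome | exposed) = 687/4114 = 0.16699
p₀ = P(outcome | unexposed) = 186/1802 = 0.10322
Under exogeneity and monotonicity, PN = (p₁ − p₀) / p₁.
PN = (0.16699 − 0.10322) / 0.16699 = 0.063772 / 0.16699 ≈ 0.3819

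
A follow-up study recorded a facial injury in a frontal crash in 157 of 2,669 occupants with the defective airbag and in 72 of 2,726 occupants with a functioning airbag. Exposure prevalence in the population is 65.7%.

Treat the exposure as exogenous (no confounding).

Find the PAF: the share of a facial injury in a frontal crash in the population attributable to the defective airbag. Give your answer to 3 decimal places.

p₁ = P(outcome | exposed) = 157/2669 = 0.058824
p₀ = P(outcome | unexposed) = 72/2726 = 0.026412
Overall risk P(Y=1) = π·p₁ + (1−π)·p₀ = 0.657×0.058824 + 0.343×0.026412 = 0.047706.
Under exogeneity, PAF = [P(Y=1) − p₀] / P(Y=1).
PAF = (0.047706 − 0.026412) / 0.047706 ≈ 0.4464

PAF ≈ 0.446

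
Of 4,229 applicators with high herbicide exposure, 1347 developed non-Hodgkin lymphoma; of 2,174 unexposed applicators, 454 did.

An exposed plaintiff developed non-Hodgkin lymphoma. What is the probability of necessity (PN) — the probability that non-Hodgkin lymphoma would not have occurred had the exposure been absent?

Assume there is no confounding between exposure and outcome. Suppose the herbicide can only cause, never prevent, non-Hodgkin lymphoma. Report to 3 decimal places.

p₁ = P(outcome | exposed) = 1347/4229 = 0.31852
p₀ = P(outcome | unexposed) = 454/2174 = 0.20883
Under exogeneity and monotonicity, PN = (p₁ − p₀) / p₁.
PN = (0.31852 − 0.20883) / 0.31852 = 0.10968 / 0.31852 ≈ 0.3444

PN ≈ 0.344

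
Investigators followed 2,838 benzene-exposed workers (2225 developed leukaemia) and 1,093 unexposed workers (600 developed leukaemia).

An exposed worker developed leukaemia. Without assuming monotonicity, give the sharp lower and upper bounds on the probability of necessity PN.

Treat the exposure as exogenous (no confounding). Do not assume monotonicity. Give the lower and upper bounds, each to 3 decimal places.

p₁ = P(outcome | exposed) = 2225/2838 = 0.784
p₀ = P(outcome | unexposed) = 600/1093 = 0.54895
Under exogeneity alone the bounds on PN are max{0,(p₁−p₀)/p₁} ≤ PN ≤ min{1,(1−p₀)/p₁}.
  lower = (p₁ − p₀)/p₁ = 0.23505 / 0.784 ≈ 0.2998
  upper = min{1, (1 − p₀)/p₁} = 0.45105 / 0.784 ≈ 0.5753

0.300 ≤ PN ≤ 0.575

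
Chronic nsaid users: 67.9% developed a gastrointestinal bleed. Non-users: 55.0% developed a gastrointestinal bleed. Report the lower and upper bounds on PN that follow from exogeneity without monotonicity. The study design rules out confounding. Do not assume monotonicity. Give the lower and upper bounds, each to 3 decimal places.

p₁ = 0.679, p₀ = 0.55.
Under exogeneity alone the bounds on PN are max{0,(p₁−p₀)/p₁} ≤ PN ≤ min{1,(1−p₀)/p₁}.
  lower = (p₁ − p₀)/p₁ = 0.129 / 0.679 ≈ 0.1900
  upper = min{1, (1 − p₀)/p₁} = 0.45 / 0.679 ≈ 0.6627

0.190 ≤ PN ≤ 0.663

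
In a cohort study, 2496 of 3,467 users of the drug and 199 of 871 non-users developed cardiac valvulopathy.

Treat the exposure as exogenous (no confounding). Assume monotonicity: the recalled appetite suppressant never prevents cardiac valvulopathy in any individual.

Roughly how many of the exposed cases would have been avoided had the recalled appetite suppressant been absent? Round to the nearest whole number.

about 1704 cases

p₁ = P(outcome | exposed) = 2496/3467 = 0.71993
p₀ = P(outcome | unexposed) = 199/871 = 0.22847
PN = (p₁ − p₀)/p₁ = (0.71993 − 0.22847) / 0.71993 ≈ 0.68265.
Attributable cases ≈ PN × (exposed cases) = 0.68265 × 2496 ≈ 1703.88.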